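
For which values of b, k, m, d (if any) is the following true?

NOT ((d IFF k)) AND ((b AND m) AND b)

b = True; k = False; m = True; d = True

  NOT ((d IFF k)) = True
    d IFF k = False
  (b AND m) AND b = True
    b AND m = True
Both conjuncts True, so the formula holds.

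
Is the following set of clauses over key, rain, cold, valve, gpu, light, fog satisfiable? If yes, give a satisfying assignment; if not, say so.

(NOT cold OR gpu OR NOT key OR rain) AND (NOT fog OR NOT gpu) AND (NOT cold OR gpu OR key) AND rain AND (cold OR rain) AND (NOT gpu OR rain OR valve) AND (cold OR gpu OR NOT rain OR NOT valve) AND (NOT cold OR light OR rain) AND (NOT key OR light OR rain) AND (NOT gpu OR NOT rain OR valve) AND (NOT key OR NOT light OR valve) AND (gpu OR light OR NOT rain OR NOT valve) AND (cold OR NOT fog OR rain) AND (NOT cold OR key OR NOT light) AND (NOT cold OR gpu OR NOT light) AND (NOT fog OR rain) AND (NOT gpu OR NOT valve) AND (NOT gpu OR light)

key = True, rain = True, cold = False, valve = False, gpu = False, light = False, fog = True

Unit clause (rain) forces rain = True.
Set key = True.
Set cold = False.
Try valve = True:
  (cold OR gpu OR NOT rain OR NOT valve) forces gpu = True.
  clause (NOT gpu OR NOT valve) is falsified — backtrack.
So valve = False.
  then (NOT gpu OR NOT rain OR valve) forces gpu = False.
  then (NOT key OR NOT light OR valve) forces light = False.
Set fog = True.
All clauses satisfied.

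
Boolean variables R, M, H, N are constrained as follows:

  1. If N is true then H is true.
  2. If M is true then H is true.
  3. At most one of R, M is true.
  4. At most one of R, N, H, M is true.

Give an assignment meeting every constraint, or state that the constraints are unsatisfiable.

R = True; M = False; H = False; N = False

  (1) N=F ⇒ H: vacuous ✓
  (2) M=F ⇒ H: vacuous ✓
  (3) {R, M}: 1 true — at most one ✓
  (4) {R, N, H, M}: 1 true — at most one ✓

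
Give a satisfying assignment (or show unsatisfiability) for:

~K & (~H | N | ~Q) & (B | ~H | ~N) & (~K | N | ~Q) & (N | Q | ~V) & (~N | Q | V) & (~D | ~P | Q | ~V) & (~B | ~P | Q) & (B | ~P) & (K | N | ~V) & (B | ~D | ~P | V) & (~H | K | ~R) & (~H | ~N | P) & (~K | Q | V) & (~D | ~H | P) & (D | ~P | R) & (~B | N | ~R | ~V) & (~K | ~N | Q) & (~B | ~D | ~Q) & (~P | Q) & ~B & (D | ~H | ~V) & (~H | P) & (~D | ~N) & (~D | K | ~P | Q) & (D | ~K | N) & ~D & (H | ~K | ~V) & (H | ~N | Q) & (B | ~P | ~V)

Q = True, N = True, V = True, R = True, H = False, P = False, B = False, K = False, D = False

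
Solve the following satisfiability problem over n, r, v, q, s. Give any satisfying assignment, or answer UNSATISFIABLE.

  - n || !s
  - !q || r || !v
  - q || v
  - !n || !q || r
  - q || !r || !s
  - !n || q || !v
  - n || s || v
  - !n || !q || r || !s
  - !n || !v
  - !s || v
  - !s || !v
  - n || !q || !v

Set n = True.
  then (!n || !v) forces v = False.
  then (!s || v) forces s = False.
  then (q || v) forces q = True.
  then (!n || !q || r) forces r = True.
All clauses satisfied.

n=T; r=T; v=F; q=T; s=F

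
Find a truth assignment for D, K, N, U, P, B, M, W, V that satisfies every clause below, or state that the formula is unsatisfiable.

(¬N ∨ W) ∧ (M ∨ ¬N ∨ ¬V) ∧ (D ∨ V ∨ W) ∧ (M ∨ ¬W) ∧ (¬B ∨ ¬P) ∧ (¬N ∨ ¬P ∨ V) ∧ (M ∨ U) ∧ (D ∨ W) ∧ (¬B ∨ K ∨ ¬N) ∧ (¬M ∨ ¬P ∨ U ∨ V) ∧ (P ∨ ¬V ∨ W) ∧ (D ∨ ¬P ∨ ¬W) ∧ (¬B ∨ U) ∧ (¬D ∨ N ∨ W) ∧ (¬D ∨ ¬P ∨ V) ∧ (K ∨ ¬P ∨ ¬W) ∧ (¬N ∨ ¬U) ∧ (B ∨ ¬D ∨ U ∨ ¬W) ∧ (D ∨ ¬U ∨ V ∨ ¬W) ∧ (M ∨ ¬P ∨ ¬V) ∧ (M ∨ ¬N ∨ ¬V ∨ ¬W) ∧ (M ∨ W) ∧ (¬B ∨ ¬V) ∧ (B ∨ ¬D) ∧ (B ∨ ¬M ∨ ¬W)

D: True, K: False, N: False, U: True, P: False, B: True, M: True, W: True, V: False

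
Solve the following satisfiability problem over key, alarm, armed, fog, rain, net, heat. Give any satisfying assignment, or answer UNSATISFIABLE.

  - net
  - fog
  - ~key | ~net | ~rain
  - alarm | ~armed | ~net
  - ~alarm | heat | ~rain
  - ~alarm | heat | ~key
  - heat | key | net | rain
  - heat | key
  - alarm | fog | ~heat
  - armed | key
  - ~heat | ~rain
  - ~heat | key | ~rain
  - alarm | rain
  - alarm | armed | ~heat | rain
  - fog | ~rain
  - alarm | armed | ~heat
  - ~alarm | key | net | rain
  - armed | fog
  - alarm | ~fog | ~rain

Unit clause (net) forces net = True.
Unit clause (fog) forces fog = True.
Set key = False.
  then (heat | key) forces heat = True.
  then (armed | key) forces armed = True.
  then (~heat | ~rain) forces rain = False.
  then (alarm | rain) forces alarm = True.
All clauses satisfied.

key=F; alarm=T; armed=T; fog=T; rain=F; net=T; heat=T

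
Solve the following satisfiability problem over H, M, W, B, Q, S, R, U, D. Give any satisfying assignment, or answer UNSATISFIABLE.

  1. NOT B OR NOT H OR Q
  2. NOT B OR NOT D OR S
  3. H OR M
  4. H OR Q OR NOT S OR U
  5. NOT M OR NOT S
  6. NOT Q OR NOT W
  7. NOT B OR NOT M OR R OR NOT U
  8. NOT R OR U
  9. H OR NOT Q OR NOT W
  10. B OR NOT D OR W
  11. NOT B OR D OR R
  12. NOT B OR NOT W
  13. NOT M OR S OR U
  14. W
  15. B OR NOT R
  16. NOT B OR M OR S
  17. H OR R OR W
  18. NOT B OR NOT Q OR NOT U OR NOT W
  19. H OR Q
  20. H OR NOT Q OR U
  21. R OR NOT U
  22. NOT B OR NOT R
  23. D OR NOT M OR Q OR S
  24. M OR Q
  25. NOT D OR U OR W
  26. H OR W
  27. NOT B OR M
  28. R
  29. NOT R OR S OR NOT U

No satisfying assignment exists.

Case W = True:
  (NOT Q OR NOT W) forces Q = False.
  (NOT B OR NOT W) forces B = False.
  (B OR NOT R) forces R = False.
  Clause (R) is falsified — contradiction.
Case W = False:
  Clause (W) is falsified — contradiction.
Both cases fail, so the formula is unsatisfiable.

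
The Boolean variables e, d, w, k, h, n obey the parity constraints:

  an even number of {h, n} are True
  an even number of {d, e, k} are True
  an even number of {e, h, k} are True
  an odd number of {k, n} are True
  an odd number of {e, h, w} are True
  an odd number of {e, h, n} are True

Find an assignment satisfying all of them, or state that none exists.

e: True, d: True, w: True, k: False, h: True, n: True

{h, n}: 2 true → even ✓
{d, e, k}: 2 true → even ✓
{e, h, k}: 2 true → even ✓
{k, n}: 1 true → odd ✓
{e, h, w}: 3 true → odd ✓
{e, h, n}: 3 true → odd ✓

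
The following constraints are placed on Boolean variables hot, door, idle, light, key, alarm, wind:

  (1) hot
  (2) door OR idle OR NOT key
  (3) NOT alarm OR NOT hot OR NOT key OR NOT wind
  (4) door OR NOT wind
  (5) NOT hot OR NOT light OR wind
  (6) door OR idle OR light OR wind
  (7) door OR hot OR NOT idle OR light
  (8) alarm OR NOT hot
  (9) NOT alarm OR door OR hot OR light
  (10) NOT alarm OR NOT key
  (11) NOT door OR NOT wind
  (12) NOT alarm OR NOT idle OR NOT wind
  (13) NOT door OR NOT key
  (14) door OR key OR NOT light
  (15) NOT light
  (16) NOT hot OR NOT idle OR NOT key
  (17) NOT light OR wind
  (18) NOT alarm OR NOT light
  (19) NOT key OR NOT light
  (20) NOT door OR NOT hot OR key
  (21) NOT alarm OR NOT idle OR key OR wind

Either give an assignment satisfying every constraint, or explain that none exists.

Case hot = True:
  (alarm OR NOT hot) forces alarm = True.
  (NOT alarm OR NOT key) forces key = False.
  (NOT light) forces light = False.
  (NOT door OR NOT hot OR key) forces door = False.
  (door OR NOT wind) forces wind = False.
  (door OR idle OR light OR wind) forces idle = True.
  Clause (NOT alarm OR NOT idle OR key OR wind) is falsified — contradiction.
Case hot = False:
  Clause (hot) is falsified — contradiction.
Both cases fail, so the formula is unsatisfiable.

The formula is unsatisfiable.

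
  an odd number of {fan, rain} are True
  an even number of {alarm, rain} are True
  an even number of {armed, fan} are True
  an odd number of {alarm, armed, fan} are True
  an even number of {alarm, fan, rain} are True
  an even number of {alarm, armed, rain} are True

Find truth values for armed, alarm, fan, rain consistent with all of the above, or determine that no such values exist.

armed = False, alarm = True, fan = False, rain = True

{fan, rain}: 1 true → odd ✓
{alarm, rain}: 2 true → even ✓
{armed, fan}: 0 true → even ✓
{alarm, armed, fan}: 1 true → odd ✓
{alarm, fan, rain}: 2 true → even ✓
{alarm, armed, rain}: 2 true → even ✓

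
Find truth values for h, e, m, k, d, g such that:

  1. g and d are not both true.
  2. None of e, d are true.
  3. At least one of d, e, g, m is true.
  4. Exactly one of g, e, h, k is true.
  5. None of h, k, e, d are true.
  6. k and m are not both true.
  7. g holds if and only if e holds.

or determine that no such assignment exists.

No satisfying assignment exists.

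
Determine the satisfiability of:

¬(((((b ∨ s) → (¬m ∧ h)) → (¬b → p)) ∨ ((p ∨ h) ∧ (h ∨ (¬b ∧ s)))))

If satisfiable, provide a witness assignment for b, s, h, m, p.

b=F, s=F, h=F, m=F, p=F

  ¬(((((b ∨ s) → (¬m ∧ h)) → (¬b → p)) ∨ ((p ∨ h) ∧ (h ∨ (¬b ∧ s))))) = True
    (((b ∨ s) → (¬m ∧ h)) → (¬b → p)) ∨ ((p ∨ h) ∧ (h ∨ (¬b ∧ s))) = False
      ((b ∨ s) → (¬m ∧ h)) → (¬b → p) = False
        (b ∨ s) → (¬m ∧ h) = True
          b ∨ s = False
          ¬m ∧ h = False
            ¬m = True
        ¬b → p = False
          ¬b = True
      (p ∨ h) ∧ (h ∨ (¬b ∧ s)) = False
        p ∨ h = False
        h ∨ (¬b ∧ s) = False
          ¬b ∧ s = False
            ¬b = True
The formula evaluates to True.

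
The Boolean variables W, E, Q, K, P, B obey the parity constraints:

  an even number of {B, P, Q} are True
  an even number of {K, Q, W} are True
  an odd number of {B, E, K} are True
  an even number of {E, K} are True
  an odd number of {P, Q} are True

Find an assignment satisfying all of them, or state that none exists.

W: True; E: True; Q: False; K: True; P: True; B: True

{B, P, Q}: 2 true → even ✓
{K, Q, W}: 2 true → even ✓
{B, E, K}: 3 true → odd ✓
{E, K}: 2 true → even ✓
{P, Q}: 1 true → odd ✓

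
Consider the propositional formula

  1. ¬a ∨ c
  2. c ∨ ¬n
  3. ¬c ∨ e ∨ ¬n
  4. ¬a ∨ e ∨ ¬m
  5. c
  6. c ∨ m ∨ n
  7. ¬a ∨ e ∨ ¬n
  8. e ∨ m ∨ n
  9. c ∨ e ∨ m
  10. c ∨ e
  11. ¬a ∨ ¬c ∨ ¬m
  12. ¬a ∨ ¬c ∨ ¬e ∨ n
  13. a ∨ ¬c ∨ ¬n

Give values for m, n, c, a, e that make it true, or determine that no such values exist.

Unit clause (c) forces c = True.
Set m = False.
Set n = True.
  then (¬c ∨ e ∨ ¬n) forces e = True.
  then (a ∨ ¬c ∨ ¬n) forces a = True.
All clauses satisfied.

m=F, n=T, c=T, a=T, e=T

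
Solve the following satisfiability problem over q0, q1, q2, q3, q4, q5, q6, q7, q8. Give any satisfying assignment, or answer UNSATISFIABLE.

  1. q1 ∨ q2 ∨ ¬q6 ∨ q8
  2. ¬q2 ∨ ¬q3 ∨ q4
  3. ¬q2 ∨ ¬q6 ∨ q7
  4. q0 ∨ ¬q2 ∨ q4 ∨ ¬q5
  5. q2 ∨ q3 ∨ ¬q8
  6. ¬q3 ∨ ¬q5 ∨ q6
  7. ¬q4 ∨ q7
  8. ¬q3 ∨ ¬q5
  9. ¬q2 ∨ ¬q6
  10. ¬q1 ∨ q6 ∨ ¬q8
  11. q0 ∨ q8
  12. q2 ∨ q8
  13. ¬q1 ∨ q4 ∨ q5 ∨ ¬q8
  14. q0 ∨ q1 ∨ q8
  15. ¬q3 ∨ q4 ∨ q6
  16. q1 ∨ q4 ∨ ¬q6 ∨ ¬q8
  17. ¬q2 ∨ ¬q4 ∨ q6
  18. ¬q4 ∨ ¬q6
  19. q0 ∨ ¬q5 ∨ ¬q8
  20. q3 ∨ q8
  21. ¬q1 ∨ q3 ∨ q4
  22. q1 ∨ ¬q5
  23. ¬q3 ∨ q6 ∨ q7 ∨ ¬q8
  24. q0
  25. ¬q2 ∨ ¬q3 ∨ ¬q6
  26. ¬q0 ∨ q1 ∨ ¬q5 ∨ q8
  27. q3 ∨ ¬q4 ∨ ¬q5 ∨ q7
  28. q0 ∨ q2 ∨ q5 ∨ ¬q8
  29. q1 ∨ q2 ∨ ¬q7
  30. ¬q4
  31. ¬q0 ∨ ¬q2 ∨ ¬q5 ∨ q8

Unit clause (q0) forces q0 = True.
Unit clause (¬q4) forces q4 = False.
Try q1 = True:
  (¬q1 ∨ q3 ∨ q4) forces q3 = True.
  (¬q2 ∨ ¬q3 ∨ q4) forces q2 = False.
  (¬q3 ∨ ¬q5) forces q5 = False.
  (q2 ∨ q8) forces q8 = True.
  clause (¬q1 ∨ q4 ∨ q5 ∨ ¬q8) is falsified — backtrack.
So q1 = False.
  then (q1 ∨ ¬q5) forces q5 = False.
Set q2 = True.
  then (¬q2 ∨ ¬q3 ∨ q4) forces q3 = False.
  then (¬q2 ∨ ¬q6) forces q6 = False.
  then (q3 ∨ q8) forces q8 = True.
Set q7 = False.
All clauses satisfied.

q0 = True; q1 = False; q2 = True; q3 = False; q4 = False; q5 = False; q6 = False; q7 = False; q8 = True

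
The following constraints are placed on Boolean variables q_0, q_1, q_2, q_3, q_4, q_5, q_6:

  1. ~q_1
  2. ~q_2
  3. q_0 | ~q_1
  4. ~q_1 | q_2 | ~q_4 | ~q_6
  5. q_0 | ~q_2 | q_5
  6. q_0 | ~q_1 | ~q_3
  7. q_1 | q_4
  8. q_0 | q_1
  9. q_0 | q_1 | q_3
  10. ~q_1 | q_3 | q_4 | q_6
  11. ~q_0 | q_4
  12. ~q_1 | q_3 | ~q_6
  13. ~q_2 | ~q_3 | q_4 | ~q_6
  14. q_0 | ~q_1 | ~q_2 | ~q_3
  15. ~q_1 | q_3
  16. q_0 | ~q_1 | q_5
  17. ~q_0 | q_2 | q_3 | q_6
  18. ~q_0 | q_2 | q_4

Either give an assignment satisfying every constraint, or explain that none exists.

Unit clause (~q_1) forces q_1 = False.
Unit clause (~q_2) forces q_2 = False.
In (q_1 | q_4) only q_4 is left, so q_4 = True.
In (q_0 | q_1) only q_0 is left, so q_0 = True.
Set q_3 = True.
Set q_5 = True.
Set q_6 = False.
All clauses satisfied.

q_0: True, q_1: False, q_2: False, q_3: True, q_4: True, q_5: True, q_6: False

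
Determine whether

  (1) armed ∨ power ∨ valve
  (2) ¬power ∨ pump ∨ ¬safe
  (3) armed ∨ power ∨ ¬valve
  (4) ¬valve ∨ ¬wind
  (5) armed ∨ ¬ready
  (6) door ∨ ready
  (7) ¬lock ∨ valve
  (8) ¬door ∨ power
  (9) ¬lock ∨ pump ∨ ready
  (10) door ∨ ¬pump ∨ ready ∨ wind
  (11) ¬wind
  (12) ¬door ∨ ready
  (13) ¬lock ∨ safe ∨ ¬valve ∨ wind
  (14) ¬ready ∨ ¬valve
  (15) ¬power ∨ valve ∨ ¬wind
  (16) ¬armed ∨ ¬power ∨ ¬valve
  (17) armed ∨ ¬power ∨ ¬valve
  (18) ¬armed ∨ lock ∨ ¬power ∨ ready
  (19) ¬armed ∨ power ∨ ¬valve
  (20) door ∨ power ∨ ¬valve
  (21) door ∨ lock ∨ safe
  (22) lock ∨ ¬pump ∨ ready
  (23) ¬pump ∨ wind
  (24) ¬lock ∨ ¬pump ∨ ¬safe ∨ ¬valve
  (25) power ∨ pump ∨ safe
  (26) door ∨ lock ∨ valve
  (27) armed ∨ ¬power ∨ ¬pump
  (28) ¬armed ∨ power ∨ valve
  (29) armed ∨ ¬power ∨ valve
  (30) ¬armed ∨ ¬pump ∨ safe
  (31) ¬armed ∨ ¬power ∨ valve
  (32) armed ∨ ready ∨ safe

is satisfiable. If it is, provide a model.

UNSATISFIABLE

Case ready = True:
  (armed ∨ ¬ready) forces armed = True.
  (¬wind) forces wind = False.
  (¬ready ∨ ¬valve) forces valve = False.
  (¬lock ∨ valve) forces lock = False.
  (¬pump ∨ wind) forces pump = False.
  (door ∨ lock ∨ valve) forces door = True.
  (¬door ∨ power) forces power = True.
  Clause (¬armed ∨ ¬power ∨ valve) is falsified — contradiction.
Case ready = False:
  (door ∨ ready) forces door = True.
  Clause (¬door ∨ ready) is falsified — contradiction.
Both cases fail, so the formula is unsatisfiable.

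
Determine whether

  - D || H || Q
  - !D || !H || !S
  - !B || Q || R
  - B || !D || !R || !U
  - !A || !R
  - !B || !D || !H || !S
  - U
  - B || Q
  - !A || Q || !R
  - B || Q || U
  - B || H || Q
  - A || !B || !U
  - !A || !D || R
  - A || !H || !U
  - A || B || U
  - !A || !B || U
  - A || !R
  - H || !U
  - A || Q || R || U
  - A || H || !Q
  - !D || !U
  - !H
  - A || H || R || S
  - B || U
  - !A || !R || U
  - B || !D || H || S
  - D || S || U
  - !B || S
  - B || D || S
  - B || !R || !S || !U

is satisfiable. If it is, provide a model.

Case H = True:
  Clause (!H) is falsified — contradiction.
Case H = False:
  (U) forces U = True.
  Clause (H || !U) is falsified — contradiction.
Both cases fail, so the formula is unsatisfiable.

UNSATISFIABLE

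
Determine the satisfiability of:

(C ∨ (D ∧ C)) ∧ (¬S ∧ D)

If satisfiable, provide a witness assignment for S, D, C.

S = False, D = True, C = True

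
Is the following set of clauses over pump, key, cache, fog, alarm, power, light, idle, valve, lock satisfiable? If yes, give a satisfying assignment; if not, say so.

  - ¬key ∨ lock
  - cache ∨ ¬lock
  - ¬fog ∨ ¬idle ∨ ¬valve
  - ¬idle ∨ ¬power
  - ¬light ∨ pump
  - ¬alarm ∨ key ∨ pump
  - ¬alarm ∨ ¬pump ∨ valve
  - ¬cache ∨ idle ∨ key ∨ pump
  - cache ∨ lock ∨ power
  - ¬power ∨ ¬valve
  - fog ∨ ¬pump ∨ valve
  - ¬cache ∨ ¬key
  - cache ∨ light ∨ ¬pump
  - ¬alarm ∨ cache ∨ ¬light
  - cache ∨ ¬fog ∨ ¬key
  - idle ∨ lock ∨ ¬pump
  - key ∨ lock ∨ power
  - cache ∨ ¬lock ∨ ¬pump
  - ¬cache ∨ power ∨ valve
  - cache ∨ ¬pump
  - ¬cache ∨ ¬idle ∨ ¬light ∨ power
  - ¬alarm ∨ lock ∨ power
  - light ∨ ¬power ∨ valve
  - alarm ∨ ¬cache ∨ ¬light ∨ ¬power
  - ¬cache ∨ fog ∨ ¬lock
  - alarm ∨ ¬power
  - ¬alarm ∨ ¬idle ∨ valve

pump=T; key=F; cache=T; fog=T; alarm=F; power=F; light=T; idle=F; valve=T; lock=T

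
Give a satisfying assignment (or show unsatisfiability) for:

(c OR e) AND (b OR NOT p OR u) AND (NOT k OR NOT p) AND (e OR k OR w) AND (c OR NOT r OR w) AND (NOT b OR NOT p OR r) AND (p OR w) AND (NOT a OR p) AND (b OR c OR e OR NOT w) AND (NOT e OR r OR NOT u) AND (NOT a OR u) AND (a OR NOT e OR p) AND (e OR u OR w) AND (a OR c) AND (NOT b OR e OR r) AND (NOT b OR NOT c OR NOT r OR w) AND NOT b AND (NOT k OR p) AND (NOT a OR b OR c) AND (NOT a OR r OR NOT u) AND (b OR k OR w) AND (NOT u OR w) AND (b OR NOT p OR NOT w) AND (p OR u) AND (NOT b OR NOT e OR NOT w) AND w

e=F; k=F; r=T; w=T; u=T; a=F; p=F; c=T; b=F

Unit clause (NOT b) forces b = False.
Unit clause (w) forces w = True.
In (b OR NOT p OR NOT w) only NOT p is left, so p = False.
In (p OR u) only u is left, so u = True.
In (NOT a OR p) only NOT a is left, so a = False.
In (a OR NOT e OR p) only NOT e is left, so e = False.
In (a OR c) only c is left, so c = True.
In (NOT k OR p) only NOT k is left, so k = False.
Set r = True.
All clauses satisfied.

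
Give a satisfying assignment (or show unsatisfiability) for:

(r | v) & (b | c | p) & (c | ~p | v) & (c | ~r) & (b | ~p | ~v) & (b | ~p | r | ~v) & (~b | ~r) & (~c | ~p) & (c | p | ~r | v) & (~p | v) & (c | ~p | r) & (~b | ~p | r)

c: True, r: True, v: True, p: False, b: False

Set c = True.
  then (~c | ~p) forces p = False.
Set r = True.
  then (~b | ~r) forces b = False.
Set v = True.
All clauses satisfied.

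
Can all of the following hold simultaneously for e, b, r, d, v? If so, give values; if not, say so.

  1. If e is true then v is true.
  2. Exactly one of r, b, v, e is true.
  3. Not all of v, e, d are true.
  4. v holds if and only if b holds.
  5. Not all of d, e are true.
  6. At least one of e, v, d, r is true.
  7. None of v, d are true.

e: False, b: False, r: True, d: False, v: False

  (1) e=F ⇒ v: vacuous ✓
  (2) {r, b, v, e}: 1 true — exactly one ✓
  (3) {v, e, d}: 0/3 true — not all ✓
  (4) v=F, b=F — same ✓
  (5) {d, e}: 0/2 true — not all ✓
  (6) {e, v, d, r}: 1 true — at least one ✓
  (7) {v, d}: 0 true — none ✓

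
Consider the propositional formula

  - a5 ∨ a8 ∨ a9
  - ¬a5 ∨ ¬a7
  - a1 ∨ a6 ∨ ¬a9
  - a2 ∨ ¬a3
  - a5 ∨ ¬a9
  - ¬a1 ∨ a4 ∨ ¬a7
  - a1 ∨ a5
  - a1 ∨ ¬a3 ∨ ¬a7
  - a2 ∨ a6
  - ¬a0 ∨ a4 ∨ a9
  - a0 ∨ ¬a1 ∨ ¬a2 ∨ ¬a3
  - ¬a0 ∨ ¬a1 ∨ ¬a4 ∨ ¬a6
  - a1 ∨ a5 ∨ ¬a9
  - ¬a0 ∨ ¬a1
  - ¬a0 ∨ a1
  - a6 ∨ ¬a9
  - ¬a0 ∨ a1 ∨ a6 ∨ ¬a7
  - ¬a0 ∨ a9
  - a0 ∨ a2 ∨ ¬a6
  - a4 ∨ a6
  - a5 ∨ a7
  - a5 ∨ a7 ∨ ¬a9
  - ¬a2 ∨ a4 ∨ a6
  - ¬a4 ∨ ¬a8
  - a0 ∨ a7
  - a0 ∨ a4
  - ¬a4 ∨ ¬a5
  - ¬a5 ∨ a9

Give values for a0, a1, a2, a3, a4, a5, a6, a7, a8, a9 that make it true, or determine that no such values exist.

The formula is unsatisfiable.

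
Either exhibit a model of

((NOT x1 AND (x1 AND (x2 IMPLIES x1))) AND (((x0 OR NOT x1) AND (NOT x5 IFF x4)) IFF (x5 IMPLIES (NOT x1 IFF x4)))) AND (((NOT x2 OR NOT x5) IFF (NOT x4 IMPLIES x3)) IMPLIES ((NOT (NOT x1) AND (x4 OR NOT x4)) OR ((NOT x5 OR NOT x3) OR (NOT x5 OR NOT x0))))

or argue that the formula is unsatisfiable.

Unsatisfiable

Case x1 = True: the conjunct NOT x1 is False.
Case x1 = False: the conjunct x1 is False.
Both cases fail — unsatisfiable.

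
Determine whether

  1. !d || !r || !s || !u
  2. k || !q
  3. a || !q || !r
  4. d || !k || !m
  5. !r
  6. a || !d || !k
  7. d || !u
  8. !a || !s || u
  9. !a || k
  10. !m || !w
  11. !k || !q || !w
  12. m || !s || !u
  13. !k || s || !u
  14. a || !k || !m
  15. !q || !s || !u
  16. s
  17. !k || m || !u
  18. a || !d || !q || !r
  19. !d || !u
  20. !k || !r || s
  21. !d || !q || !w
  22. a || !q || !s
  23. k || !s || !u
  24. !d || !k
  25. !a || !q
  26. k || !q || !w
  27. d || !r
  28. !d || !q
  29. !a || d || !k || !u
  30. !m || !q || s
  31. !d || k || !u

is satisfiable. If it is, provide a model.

Unit clause (!r) forces r = False.
Unit clause (s) forces s = True.
Set m = True.
  then (!m || !w) forces w = False.
Set u = False.
  then (!a || !s || u) forces a = False.
  then (a || !k || !m) forces k = False.
  then (a || !q || !s) forces q = False.
Set d = True.
All clauses satisfied.

m: True; s: True; u: False; r: False; a: False; q: False; w: False; k: False; d: True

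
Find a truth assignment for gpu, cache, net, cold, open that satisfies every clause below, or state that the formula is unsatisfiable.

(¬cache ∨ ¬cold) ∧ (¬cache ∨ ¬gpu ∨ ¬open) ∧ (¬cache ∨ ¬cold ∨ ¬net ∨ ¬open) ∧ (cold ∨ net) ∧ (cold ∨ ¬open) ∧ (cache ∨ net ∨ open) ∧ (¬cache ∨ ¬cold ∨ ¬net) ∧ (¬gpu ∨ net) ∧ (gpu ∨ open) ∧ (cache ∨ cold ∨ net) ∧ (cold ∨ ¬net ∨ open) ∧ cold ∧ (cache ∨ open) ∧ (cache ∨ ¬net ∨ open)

gpu: True, cache: False, net: True, cold: True, open: True

Unit clause (cold) forces cold = True.
In (¬cache ∨ ¬cold) only ¬cache is left, so cache = False.
In (cache ∨ open) only open is left, so open = True.
Set gpu = True.
  then (¬gpu ∨ net) forces net = True.
All clauses satisfied.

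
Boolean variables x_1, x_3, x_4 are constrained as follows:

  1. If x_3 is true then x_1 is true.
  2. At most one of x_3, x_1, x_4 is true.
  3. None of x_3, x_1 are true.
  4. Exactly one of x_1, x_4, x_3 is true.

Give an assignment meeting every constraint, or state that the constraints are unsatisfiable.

x_1 = False, x_3 = False, x_4 = True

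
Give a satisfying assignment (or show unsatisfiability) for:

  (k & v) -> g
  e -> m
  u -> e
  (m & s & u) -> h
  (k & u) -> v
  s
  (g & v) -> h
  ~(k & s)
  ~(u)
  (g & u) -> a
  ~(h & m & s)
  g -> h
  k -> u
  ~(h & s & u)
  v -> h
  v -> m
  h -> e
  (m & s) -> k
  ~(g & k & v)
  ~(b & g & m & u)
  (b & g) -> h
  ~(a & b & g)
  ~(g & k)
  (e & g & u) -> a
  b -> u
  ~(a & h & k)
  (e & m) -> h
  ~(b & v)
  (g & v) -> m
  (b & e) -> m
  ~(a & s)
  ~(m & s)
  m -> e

Unit clause (~u) forces u = False.
In (~k | u) only ~k is left, so k = False.
In (~b | u) only ~b is left, so b = False.
Unit clause (s) forces s = True.
In (k | ~m | ~s) only ~m is left, so m = False.
In (~e | m) only ~e is left, so e = False.
In (~a | ~s) only ~a is left, so a = False.
In (e | ~h) only ~h is left, so h = False.
In (~g | h) only ~g is left, so g = False.
In (m | ~v) only ~v is left, so v = False.
All clauses satisfied.

m: False, g: False, h: False, b: False, s: True, e: False, u: False, a: False, k: False, v: False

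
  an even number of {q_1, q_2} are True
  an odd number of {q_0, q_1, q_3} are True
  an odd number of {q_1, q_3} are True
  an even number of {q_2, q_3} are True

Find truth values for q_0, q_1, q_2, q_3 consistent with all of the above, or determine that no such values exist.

UNSATISFIABLE

Adding constraints 1, 3, 4 mod 2: every variable appears an even number of times on the left, so the left side is 0.
But the right sides sum to 1 (mod 2). 0 ≠ 1 — the system is inconsistent.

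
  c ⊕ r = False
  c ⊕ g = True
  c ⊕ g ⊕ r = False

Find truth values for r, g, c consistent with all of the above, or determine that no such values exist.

r = True, g = False, c = True

c ⊕ r = T ⊕ T = False ✓
c ⊕ g = T ⊕ F = True ✓
c ⊕ g ⊕ r = T ⊕ F ⊕ T = False ✓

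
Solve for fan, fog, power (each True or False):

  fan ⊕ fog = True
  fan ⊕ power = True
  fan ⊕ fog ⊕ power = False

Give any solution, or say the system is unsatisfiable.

fan = False, fog = True, power = True

fan ⊕ fog = F ⊕ T = True ✓
fan ⊕ power = F ⊕ T = True ✓
fan ⊕ fog ⊕ power = F ⊕ T ⊕ T = False ✓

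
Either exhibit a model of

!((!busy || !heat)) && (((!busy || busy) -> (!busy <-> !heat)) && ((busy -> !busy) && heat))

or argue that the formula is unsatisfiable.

Case busy = True: the conjunct busy -> !busy becomes True -> !True = False.
Case busy = False: the conjunct !((!busy || !heat)) becomes !((True || !heat)) = False.
Both cases fail — unsatisfiable.

UNSATISFIABLE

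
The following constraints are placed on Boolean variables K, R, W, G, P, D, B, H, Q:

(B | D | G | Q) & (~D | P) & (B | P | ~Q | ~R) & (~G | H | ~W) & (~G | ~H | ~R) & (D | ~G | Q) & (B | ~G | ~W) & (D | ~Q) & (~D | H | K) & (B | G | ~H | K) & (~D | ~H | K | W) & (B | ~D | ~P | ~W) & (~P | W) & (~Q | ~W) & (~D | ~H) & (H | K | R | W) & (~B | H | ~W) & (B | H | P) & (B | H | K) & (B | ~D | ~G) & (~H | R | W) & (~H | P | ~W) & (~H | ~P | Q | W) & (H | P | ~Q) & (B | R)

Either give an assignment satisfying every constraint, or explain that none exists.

Set K = True.
Set R = True.
Set W = True.
  then (~Q | ~W) forces Q = False.
Try G = True:
  (~G | H | ~W) forces H = True.
  clause (~G | ~H | ~R) is falsified — backtrack.
So G = False.
Try P = False:
  (~D | P) forces D = False.
  (B | D | G | Q) forces B = True.
  (~B | H | ~W) forces H = True.
  clause (~H | P | ~W) is falsified — backtrack.
So P = True.
Set D = False.
  then (B | D | G | Q) forces B = True.
  then (~B | H | ~W) forces H = True.
All clauses satisfied.

K = True; R = True; W = True; G = False; P = True; D = False; B = True; H = True; Q = False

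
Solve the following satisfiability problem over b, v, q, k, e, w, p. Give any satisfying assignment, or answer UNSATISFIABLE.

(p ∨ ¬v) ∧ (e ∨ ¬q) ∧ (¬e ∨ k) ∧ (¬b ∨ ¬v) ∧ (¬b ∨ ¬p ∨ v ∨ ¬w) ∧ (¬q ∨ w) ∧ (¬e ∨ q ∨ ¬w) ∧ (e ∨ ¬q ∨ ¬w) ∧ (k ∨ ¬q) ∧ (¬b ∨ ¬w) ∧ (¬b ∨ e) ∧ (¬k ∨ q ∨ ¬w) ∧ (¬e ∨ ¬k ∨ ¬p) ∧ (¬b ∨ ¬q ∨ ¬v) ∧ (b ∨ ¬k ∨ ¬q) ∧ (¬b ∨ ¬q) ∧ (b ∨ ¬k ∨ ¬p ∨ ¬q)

b = False, v = False, q = False, k = False, e = False, w = False, p = True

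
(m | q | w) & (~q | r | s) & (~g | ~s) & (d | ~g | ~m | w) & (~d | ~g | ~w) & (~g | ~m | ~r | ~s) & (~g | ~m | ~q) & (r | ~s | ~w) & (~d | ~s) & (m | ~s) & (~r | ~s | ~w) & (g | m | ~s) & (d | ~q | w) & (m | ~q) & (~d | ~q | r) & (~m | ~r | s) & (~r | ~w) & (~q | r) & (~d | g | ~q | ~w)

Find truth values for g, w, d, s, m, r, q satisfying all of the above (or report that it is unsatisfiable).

g = False, w = True, d = True, s = False, m = True, r = False, q = False

Set g = False.
Set w = True.
  then (~r | ~w) forces r = False.
  then (~q | r) forces q = False.
  then (r | ~s | ~w) forces s = False.
Set d = True.
Set m = True.
All clauses satisfied.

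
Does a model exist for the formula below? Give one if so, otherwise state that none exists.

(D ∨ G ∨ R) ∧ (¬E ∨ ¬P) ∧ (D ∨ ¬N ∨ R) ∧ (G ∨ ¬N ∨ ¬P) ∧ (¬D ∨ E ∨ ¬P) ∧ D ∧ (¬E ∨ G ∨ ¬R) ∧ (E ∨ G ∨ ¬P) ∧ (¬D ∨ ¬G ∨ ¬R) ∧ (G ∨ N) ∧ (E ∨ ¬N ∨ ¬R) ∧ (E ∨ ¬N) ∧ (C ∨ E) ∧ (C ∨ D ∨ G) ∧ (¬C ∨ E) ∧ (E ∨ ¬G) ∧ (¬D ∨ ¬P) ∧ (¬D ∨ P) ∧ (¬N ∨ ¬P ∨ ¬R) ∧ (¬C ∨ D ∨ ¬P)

Case D = True:
  (¬D ∨ ¬P) forces P = False.
  Clause (¬D ∨ P) is falsified — contradiction.
Case D = False:
  Clause (D) is falsified — contradiction.
Both cases fail, so the formula is unsatisfiable.

Unsatisfiable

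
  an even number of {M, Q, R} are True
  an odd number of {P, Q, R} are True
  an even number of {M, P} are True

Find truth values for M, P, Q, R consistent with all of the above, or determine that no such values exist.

Adding constraints 1, 2, 3 mod 2: every variable appears an even number of times on the left, so the left side is 0.
But the right sides sum to 1 (mod 2). 0 ≠ 1 — the system is inconsistent.

No satisfying assignment exists.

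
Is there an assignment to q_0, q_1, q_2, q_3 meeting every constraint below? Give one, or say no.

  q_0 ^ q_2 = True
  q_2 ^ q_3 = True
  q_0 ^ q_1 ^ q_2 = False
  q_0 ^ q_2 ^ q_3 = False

q_0 = True, q_1 = True, q_2 = False, q_3 = True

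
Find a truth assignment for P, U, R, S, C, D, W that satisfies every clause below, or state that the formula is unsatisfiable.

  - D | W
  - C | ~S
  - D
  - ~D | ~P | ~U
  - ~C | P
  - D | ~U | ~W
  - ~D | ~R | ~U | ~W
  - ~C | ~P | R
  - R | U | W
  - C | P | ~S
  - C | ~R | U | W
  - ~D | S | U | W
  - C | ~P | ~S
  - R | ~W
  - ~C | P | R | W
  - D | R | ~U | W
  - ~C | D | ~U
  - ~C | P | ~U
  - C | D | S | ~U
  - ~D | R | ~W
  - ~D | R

P = True, U = False, R = True, S = True, C = True, D = True, W = True

Unit clause (D) forces D = True.
In (~D | R) only R is left, so R = True.
Set P = True.
  then (~D | ~P | ~U) forces U = False.
Set S = True.
  then (C | ~S) forces C = True.
Set W = True.
All clauses satisfied.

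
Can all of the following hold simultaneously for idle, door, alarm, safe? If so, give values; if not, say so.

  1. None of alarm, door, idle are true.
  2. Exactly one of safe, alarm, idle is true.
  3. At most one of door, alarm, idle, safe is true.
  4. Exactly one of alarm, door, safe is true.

idle: False, door: False, alarm: False, safe: True

  (1) {alarm, door, idle}: 0 true — none ✓
  (2) {safe, alarm, idle}: 1 true — exactly one ✓
  (3) {door, alarm, idle, safe}: 1 true — at most one ✓
  (4) {alarm, door, safe}: 1 true — exactly one ✓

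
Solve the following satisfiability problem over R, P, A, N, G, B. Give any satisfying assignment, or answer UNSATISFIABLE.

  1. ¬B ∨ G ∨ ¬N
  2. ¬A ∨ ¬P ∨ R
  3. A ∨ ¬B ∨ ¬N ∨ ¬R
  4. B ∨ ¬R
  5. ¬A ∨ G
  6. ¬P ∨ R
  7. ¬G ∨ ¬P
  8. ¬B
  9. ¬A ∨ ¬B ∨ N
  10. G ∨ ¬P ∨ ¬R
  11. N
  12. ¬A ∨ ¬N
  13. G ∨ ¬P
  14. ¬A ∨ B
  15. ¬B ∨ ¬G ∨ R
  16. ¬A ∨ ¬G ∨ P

R = False, P = False, A = False, N = True, G = False, B = False

Unit clause (¬B) forces B = False.
Unit clause (N) forces N = True.
In (¬A ∨ ¬N) only ¬A is left, so A = False.
In (B ∨ ¬R) only ¬R is left, so R = False.
In (¬P ∨ R) only ¬P is left, so P = False.
Set G = False.
All clauses satisfied.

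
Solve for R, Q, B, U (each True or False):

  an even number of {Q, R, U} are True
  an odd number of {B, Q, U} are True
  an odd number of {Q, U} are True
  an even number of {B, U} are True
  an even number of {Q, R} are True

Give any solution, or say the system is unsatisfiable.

R = True, Q = True, B = False, U = False

{Q, R, U}: 2 true → even ✓
{B, Q, U}: 1 true → odd ✓
{Q, U}: 1 true → odd ✓
{B, U}: 0 true → even ✓
{Q, R}: 2 true → even ✓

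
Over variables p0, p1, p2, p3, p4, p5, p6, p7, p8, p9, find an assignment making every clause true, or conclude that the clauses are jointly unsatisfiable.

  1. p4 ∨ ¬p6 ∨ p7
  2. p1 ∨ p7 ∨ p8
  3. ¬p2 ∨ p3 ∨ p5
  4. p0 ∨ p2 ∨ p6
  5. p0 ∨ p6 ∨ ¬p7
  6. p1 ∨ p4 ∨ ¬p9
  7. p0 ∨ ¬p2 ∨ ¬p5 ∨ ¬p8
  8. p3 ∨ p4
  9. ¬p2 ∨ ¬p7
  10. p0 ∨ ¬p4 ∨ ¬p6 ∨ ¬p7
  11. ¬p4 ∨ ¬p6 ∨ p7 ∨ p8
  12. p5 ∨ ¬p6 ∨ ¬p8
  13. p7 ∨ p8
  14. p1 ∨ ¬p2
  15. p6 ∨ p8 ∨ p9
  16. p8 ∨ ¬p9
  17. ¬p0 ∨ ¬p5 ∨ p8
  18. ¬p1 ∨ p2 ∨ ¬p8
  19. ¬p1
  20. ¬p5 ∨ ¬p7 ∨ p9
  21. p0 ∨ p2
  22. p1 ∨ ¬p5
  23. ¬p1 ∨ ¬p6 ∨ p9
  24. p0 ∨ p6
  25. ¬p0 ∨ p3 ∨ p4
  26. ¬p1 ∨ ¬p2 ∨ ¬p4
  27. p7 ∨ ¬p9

p0 = True, p1 = False, p2 = False, p3 = False, p4 = True, p5 = False, p6 = False, p7 = True, p8 = True, p9 = True

Unit clause (¬p1) forces p1 = False.
In (p1 ∨ ¬p5) only ¬p5 is left, so p5 = False.
In (p1 ∨ ¬p2) only ¬p2 is left, so p2 = False.
In (p0 ∨ p2) only p0 is left, so p0 = True.
Set p3 = False.
  then (p3 ∨ p4) forces p4 = True.
Set p6 = False.
Set p7 = True.
Try p8 = False:
  (p6 ∨ p8 ∨ p9) forces p9 = True.
  clause (p8 ∨ ¬p9) is falsified — backtrack.
So p8 = True.
Set p9 = True.
All clauses satisfied.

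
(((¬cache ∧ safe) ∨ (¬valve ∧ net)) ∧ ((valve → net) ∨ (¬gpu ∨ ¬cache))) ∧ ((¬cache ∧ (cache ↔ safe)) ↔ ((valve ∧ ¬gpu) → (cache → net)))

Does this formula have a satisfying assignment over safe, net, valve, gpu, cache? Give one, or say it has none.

safe=F, net=T, valve=F, gpu=F, cache=F

  ((¬cache ∧ safe) ∨ (¬valve ∧ net)) ∧ ((valve → net) ∨ (¬gpu ∨ ¬cache)) = True
    (¬cache ∧ safe) ∨ (¬valve ∧ net) = True
      ¬cache ∧ safe = False
        ¬cache = True
      ¬valve ∧ net = True
        ¬valve = True
    (valve → net) ∨ (¬gpu ∨ ¬cache) = True
      valve → net = True
      ¬gpu ∨ ¬cache = True
        ¬gpu = True
        ¬cache = True
  (¬cache ∧ (cache ↔ safe)) ↔ ((valve ∧ ¬gpu) → (cache → net)) = True
    ¬cache ∧ (cache ↔ safe) = True
      ¬cache = True
      cache ↔ safe = True
    (valve ∧ ¬gpu) → (cache → net) = True
      valve ∧ ¬gpu = False
        ¬gpu = True
      cache → net = True
Both conjuncts True, so the formula holds.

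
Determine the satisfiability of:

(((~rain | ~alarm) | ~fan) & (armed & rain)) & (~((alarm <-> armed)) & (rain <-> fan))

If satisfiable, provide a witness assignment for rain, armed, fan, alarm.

rain=T, armed=T, fan=T, alarm=F

  ((~rain | ~alarm) | ~fan) & (armed & rain) = True
    (~rain | ~alarm) | ~fan = True
      ~rain | ~alarm = True
        ~rain = False
        ~alarm = True
      ~fan = False
    armed & rain = True
  ~((alarm <-> armed)) & (rain <-> fan) = True
    ~((alarm <-> armed)) = True
      alarm <-> armed = False
    rain <-> fan = True
Both conjuncts True, so the formula holds.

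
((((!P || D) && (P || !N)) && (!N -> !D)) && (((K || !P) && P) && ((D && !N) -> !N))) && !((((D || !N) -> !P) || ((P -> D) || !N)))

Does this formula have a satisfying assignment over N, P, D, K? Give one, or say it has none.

Unsatisfiable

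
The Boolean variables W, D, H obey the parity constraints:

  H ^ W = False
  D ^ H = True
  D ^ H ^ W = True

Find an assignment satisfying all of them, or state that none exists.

W = False, D = True, H = False

H ^ W = F ^ F = False ✓
D ^ H = T ^ F = True ✓
D ^ H ^ W = T ^ F ^ F = True ✓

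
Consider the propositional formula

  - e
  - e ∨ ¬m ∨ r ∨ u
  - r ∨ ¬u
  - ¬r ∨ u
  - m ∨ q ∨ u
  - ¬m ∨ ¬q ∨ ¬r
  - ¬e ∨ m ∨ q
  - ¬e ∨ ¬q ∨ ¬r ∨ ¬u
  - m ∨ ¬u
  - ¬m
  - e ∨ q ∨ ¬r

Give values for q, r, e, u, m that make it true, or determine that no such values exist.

q = True, r = False, e = True, u = False, m = False

Unit clause (e) forces e = True.
Unit clause (¬m) forces m = False.
In (¬e ∨ m ∨ q) only q is left, so q = True.
In (m ∨ ¬u) only ¬u is left, so u = False.
In (¬r ∨ u) only ¬r is left, so r = False.
All clauses satisfied.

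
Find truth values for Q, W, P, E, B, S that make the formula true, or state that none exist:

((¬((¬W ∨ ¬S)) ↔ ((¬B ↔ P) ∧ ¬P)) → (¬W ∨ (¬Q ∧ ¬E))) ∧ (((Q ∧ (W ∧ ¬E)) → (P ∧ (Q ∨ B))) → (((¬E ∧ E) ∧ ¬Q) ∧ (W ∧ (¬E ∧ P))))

Q = True, W = True, P = False, E = False, B = False, S = True

  (¬((¬W ∨ ¬S)) ↔ ((¬B ↔ P) ∧ ¬P)) → (¬W ∨ (¬Q ∧ ¬E)) = True
    ¬((¬W ∨ ¬S)) ↔ ((¬B ↔ P) ∧ ¬P) = False
      ¬((¬W ∨ ¬S)) = True
        ¬W ∨ ¬S = False
          ¬W = False
          ¬S = False
      (¬B ↔ P) ∧ ¬P = False
        ¬B ↔ P = False
          ¬B = True
        ¬P = True
    ¬W ∨ (¬Q ∧ ¬E) = False
      ¬W = False
      ¬Q ∧ ¬E = False
        ¬Q = False
        ¬E = True
  ((Q ∧ (W ∧ ¬E)) → (P ∧ (Q ∨ B))) → (((¬E ∧ E) ∧ ¬Q) ∧ (W ∧ (¬E ∧ P))) = True
    (Q ∧ (W ∧ ¬E)) → (P ∧ (Q ∨ B)) = False
      Q ∧ (W ∧ ¬E) = True
        W ∧ ¬E = True
          ¬E = True
      P ∧ (Q ∨ B) = False
        Q ∨ B = True
    ((¬E ∧ E) ∧ ¬Q) ∧ (W ∧ (¬E ∧ P)) = False
      (¬E ∧ E) ∧ ¬Q = False
        ¬E ∧ E = False
          ¬E = True
        ¬Q = False
      W ∧ (¬E ∧ P) = False
        ¬E ∧ P = False
          ¬E = True
Both conjuncts True, so the formula holds.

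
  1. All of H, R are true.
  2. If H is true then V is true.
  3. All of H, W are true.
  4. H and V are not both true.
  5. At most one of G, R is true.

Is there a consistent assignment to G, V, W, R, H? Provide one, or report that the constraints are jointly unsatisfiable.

Case V = True:
  (1) forces H = True.
  Constraint (4) is violated (H=T, V=T) — contradiction.
Case V = False:
  (1) forces H = True.
  Constraint (2) is violated (H=T, V=F) — contradiction.
Both cases fail — unsatisfiable.

UNSATISFIABLE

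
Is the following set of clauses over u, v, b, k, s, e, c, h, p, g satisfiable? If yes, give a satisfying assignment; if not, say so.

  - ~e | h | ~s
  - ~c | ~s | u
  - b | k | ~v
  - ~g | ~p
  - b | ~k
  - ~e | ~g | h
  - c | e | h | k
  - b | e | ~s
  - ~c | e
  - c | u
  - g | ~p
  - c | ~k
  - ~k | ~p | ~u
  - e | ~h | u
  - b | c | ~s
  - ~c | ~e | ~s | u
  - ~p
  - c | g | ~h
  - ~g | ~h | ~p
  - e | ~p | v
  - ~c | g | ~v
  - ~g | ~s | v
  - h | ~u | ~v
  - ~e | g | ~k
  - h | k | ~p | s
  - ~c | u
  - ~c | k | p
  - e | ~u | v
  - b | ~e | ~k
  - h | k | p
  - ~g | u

u = True, v = False, b = True, k = True, s = False, e = True, c = True, h = True, p = False, g = True

Unit clause (~p) forces p = False.
Try u = False:
  (c | u) forces c = True.
  clause (~c | u) is falsified — backtrack.
So u = True.
Set v = False.
  then (e | ~u | v) forces e = True.
Set b = True.
Set k = True.
  then (c | ~k) forces c = True.
  then (~e | g | ~k) forces g = True.
  then (~e | ~g | h) forces h = True.
  then (~g | ~s | v) forces s = False.
All clauses satisfied.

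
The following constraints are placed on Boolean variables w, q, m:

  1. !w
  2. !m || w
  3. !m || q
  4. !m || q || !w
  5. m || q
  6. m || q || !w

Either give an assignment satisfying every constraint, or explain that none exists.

w = False; q = True; m = False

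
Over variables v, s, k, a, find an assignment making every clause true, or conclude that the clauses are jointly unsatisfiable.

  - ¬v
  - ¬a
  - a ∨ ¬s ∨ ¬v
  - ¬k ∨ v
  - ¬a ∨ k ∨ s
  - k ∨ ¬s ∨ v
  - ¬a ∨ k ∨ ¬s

v = False, s = False, k = False, a = False

Unit clause (¬v) forces v = False.
Unit clause (¬a) forces a = False.
In (¬k ∨ v) only ¬k is left, so k = False.
In (k ∨ ¬s ∨ v) only ¬s is left, so s = False.
Check each clause:
  (¬v): ¬v holds.
  (¬a): ¬a holds.
  (a ∨ ¬s ∨ ¬v): ¬s holds.
  (¬k ∨ v): ¬k holds.
  (¬a ∨ k ∨ s): ¬a holds.
  (k ∨ ¬s ∨ v): ¬s holds.
  (¬a ∨ k ∨ ¬s): ¬a holds.
All clauses satisfied.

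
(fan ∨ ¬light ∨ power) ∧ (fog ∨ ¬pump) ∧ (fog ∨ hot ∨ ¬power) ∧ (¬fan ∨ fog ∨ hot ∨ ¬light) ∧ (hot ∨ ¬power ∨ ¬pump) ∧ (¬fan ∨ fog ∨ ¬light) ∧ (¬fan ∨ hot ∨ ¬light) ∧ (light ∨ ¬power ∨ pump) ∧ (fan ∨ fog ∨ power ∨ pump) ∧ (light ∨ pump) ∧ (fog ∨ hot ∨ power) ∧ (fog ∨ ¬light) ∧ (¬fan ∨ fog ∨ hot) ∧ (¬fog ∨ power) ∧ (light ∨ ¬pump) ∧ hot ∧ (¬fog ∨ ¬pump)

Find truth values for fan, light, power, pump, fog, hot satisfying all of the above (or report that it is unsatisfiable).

fan: True; light: True; power: True; pump: False; fog: True; hot: True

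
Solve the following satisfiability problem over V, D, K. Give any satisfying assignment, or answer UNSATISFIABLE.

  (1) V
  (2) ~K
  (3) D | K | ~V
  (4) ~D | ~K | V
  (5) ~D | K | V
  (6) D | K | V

Unit clause (V) forces V = True.
Unit clause (~K) forces K = False.
In (D | K | ~V) only D is left, so D = True.
Check each clause:
  (V): V holds.
  (~K): ~K holds.
  (D | K | ~V): D holds.
  (~D | ~K | V): ~K holds.
  (~D | K | V): V holds.
  (D | K | V): D holds.
All clauses satisfied.

V: True, D: True, K: False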